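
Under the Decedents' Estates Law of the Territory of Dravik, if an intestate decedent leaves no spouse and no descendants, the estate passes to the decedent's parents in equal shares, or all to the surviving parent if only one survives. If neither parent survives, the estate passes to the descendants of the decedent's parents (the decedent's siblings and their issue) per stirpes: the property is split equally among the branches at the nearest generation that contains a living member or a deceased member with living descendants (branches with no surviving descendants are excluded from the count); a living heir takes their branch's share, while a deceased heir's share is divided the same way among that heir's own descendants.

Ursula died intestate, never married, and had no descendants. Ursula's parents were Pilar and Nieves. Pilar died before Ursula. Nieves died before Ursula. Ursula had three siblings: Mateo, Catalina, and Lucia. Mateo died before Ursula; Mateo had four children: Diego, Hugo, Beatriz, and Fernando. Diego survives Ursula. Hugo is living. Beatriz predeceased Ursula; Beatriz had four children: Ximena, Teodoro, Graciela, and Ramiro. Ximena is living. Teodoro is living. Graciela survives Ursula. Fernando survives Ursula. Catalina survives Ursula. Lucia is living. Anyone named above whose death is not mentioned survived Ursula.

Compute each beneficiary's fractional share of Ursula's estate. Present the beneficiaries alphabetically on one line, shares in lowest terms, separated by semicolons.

Neither parent survives and there are no descendants, so the estate passes to Ursula's siblings and their issue per stirpes.
The estate is divided into 3 equal shares of 1/3 among Mateo, Catalina, Lucia.
Mateo predeceased; the 1/3 allotted to Mateo's branch passes to Mateo's issue by representation.
The 1/3 is divided into 4 equal shares of 1/12 among Diego, Hugo, Beatriz, Fernando.
Diego is living and takes 1/12.
Hugo is living and takes 1/12.
Beatriz predeceased; the 1/12 allotted to Beatriz's branch passes to Beatriz's issue by representation.
The 1/12 is divided into 4 equal shares of 1/48 among Ximena, Teodoro, Graciela, Ramiro.
Ximena is living and takes 1/48.
Teodoro is living and takes 1/48.
Graciela is living and takes 1/48.
Ramiro is living and takes 1/48.
Fernando is living and takes 1/12.
Catalina is living and takes 1/3.
Lucia is living and takes 1/3.

Catalina 1/3; Diego 1/12; Fernando 1/12; Graciela 1/48; Hugo 1/12; Lucia 1/3; Ramiro 1/48; Teodoro 1/48; Ximena 1/48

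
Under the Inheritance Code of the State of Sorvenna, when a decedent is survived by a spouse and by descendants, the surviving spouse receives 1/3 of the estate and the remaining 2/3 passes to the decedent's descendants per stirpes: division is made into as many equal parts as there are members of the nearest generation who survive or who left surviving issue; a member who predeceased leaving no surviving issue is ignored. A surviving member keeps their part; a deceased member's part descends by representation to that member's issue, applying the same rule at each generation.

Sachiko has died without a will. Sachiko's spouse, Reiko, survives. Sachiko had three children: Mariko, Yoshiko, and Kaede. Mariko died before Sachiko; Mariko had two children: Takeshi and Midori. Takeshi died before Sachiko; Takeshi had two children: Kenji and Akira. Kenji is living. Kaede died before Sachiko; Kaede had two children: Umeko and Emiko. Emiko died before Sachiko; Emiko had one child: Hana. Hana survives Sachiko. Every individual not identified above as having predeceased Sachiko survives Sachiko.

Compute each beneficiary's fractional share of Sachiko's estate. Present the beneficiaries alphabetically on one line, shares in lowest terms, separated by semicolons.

Reiko, as surviving spouse, takes 1/3.
The remaining 2/3 passes to Sachiko's descendants per stirpes.
The 2/3 is divided into 3 equal shares of 2/9 among Mariko, Yoshiko, Kaede.
Mariko predeceased; the 2/9 allotted to Mariko's branch passes to Mariko's issue by representation.
The 2/9 is divided into 2 equal shares of 1/9 among Takeshi, Midori.
Takeshi predeceased; the 1/9 allotted to Takeshi's branch passes to Takeshi's issue by representation.
The 1/9 is divided into 2 equal shares of 1/18 among Kenji, Akira.
Kenji is living and takes 1/18.
Akira is living and takes 1/18.
Midori is living and takes 1/9.
Yoshiko is living and takes 2/9.
Kaede predeceased; the 2/9 allotted to Kaede's branch passes to Kaede's issue by representation.
The 2/9 is divided into 2 equal shares of 1/9 among Umeko, Emiko.
Umeko is living and takes 1/9.
Emiko predeceased; the 1/9 allotted to Emiko's branch passes to Emiko's issue by representation.
Hana is the sole taker at this level and receives the full 1/9.

Akira 1/18; Hana 1/9; Kenji 1/18; Midori 1/9; Reiko 1/3; Umeko 1/9; Yoshiko 2/9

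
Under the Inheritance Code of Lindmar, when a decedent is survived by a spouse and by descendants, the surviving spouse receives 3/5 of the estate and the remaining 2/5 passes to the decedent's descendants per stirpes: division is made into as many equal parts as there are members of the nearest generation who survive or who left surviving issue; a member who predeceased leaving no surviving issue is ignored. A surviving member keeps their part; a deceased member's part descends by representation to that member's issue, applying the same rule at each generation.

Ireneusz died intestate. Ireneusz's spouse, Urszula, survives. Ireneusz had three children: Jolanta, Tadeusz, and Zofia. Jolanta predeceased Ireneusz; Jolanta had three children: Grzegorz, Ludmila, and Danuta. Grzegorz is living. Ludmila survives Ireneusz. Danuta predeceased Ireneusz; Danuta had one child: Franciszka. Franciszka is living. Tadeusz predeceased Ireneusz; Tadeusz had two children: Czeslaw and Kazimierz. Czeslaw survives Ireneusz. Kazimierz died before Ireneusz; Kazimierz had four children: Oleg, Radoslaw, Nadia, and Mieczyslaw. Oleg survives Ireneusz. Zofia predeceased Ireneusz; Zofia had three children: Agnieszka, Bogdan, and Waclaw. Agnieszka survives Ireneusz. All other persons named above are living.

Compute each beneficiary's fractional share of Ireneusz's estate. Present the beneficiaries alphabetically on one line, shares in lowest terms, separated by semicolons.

Urszula, as surviving spouse, takes 3/5.
The remaining 2/5 passes to Ireneusz's descendants per stirpes.
The 2/5 is divided into 3 equal shares of 2/15 among Jolanta, Tadeusz, Zofia.
Jolanta predeceased; the 2/15 allotted to Jolanta's branch passes to Jolanta's issue by representation.
The 2/15 is divided into 3 equal shares of 2/45 among Grzegorz, Ludmila, Danuta.
Grzegorz is living and takes 2/45.
Ludmila is living and takes 2/45.
Danuta predeceased; the 2/45 allotted to Danuta's branch passes to Danuta's issue by representation.
Franciszka is the sole taker at this level and receives the full 2/45.
Tadeusz predeceased; the 2/15 allotted to Tadeusz's branch passes to Tadeusz's issue by representation.
The 2/15 is divided into 2 equal shares of 1/15 among Czeslaw, Kazimierz.
Czeslaw is living and takes 1/15.
Kazimierz predeceased; the 1/15 allotted to Kazimierz's branch passes to Kazimierz's issue by representation.
The 1/15 is divided into 4 equal shares of 1/60 among Oleg, Radoslaw, Nadia, Mieczyslaw.
Oleg is living and takes 1/60.
Radoslaw is living and takes 1/60.
Nadia is living and takes 1/60.
Mieczyslaw is living and takes 1/60.
Zofia predeceased; the 2/15 allotted to Zofia's branch passes to Zofia's issue by representation.
The 2/15 is divided into 3 equal shares of 2/45 among Agnieszka, Bogdan, Waclaw.
Agnieszka is living and takes 2/45.
Bogdan is living and takes 2/45.
Waclaw is living and takes 2/45.

Agnieszka 2/45; Bogdan 2/45; Czeslaw 1/15; Franciszka 2/45; Grzegorz 2/45; Ludmila 2/45; Mieczyslaw 1/60; Nadia 1/60; Oleg 1/60; Radoslaw 1/60; Urszula 3/5; Waclaw 2/45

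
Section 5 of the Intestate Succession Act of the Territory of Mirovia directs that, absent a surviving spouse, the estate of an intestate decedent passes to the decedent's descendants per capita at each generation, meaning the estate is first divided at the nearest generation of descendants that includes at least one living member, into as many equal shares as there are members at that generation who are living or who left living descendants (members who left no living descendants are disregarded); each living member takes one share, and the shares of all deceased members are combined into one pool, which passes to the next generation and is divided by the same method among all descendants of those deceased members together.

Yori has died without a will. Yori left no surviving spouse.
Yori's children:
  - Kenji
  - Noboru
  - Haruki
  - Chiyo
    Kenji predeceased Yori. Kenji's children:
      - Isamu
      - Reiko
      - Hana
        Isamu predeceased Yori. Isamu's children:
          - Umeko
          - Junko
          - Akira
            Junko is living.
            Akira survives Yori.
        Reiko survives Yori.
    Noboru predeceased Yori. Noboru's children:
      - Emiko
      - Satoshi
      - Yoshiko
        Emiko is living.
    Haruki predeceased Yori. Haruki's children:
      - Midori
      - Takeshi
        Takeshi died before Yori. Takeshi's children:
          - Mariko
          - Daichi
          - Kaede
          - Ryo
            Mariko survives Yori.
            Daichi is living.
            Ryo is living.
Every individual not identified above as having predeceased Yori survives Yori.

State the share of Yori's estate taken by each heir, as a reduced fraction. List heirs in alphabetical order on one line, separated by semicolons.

There is no surviving spouse, so the entire estate passes to Yori's descendants per capita at each generation.
At generation 1 (Kenji, Noboru, Haruki, Chiyo) there are 4 shares of (1)/4 = 1/4 each.
Living: Chiyo — each takes 1/4.
Deceased: Kenji, Noboru, and Haruki. Their combined 3/4 is pooled and carried to generation 2.
At generation 2 (Isamu, Reiko, Hana, Emiko, Satoshi, Yoshiko, Midori, Takeshi) there are 8 shares of (3/4)/8 = 3/32 each.
Living: Reiko, Hana, Emiko, Satoshi, Yoshiko, and Midori — each takes 3/32.
Deceased: Isamu and Takeshi. Their combined 3/16 is pooled and carried to generation 3.
At generation 3 (Umeko, Junko, Akira, Mariko, Daichi, Kaede, Ryo) there are 7 shares of (3/16)/7 = 3/112 each.
Living: Umeko, Junko, Akira, Mariko, Daichi, Kaede, and Ryo — each takes 3/112.

Akira 3/112; Chiyo 1/4; Daichi 3/112; Emiko 3/32; Hana 3/32; Junko 3/112; Kaede 3/112; Mariko 3/112; Midori 3/32; Reiko 3/32; Ryo 3/112; Satoshi 3/32; Umeko 3/112; Yoshiko 3/32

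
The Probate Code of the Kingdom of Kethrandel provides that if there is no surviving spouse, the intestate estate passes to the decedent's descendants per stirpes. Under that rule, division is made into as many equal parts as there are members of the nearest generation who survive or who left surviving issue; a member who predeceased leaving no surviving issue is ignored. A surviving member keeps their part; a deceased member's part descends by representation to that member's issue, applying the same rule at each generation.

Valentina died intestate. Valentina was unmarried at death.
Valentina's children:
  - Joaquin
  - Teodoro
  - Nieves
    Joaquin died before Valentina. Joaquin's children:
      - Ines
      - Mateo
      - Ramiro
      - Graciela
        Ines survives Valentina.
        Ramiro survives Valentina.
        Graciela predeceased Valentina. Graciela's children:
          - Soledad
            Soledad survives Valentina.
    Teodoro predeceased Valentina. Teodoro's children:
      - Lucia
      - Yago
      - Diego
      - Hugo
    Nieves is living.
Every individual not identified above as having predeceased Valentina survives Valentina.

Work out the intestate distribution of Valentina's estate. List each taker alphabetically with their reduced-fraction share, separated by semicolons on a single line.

There is no surviving spouse, so the entire estate passes to Valentina's descendants per stirpes.
The estate is divided into 3 equal shares of 1/3 among Joaquin, Teodoro, Nieves.
Joaquin predeceased; the 1/3 allotted to Joaquin's branch passes to Joaquin's issue by representation.
The 1/3 is divided into 4 equal shares of 1/12 among Ines, Mateo, Ramiro, Graciela.
Ines is living and takes 1/12.
Mateo is living and takes 1/12.
Ramiro is living and takes 1/12.
Graciela predeceased; the 1/12 allotted to Graciela's branch passes to Graciela's issue by representation.
Soledad is the sole taker at this level and receives the full 1/12.
Teodoro predeceased; the 1/3 allotted to Teodoro's branch passes to Teodoro's issue by representation.
The 1/3 is divided into 4 equal shares of 1/12 among Lucia, Yago, Diego, Hugo.
Lucia is living and takes 1/12.
Yago is living and takes 1/12.
Diego is living and takes 1/12.
Hugo is living and takes 1/12.
Nieves is living and takes 1/3.

Diego 1/12; Hugo 1/12; Ines 1/12; Lucia 1/12; Mateo 1/12; Nieves 1/3; Ramiro 1/12; Soledad 1/12; Yago 1/12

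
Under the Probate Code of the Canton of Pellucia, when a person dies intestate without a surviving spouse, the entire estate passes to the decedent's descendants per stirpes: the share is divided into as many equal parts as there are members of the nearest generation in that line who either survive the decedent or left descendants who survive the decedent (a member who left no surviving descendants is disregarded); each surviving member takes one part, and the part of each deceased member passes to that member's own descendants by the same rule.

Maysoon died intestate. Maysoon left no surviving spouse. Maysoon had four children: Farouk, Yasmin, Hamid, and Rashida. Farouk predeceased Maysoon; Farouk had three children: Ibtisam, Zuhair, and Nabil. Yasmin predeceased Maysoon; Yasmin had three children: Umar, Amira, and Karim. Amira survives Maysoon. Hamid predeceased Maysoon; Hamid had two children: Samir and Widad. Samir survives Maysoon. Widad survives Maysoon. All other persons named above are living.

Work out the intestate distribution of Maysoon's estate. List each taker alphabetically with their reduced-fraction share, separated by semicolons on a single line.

Amira 1/12; Ibtisam 1/12; Karim 1/12; Nabil 1/12; Rashida 1/4; Samir 1/8; Umar 1/12; Widad 1/8; Zuhair 1/12

There is no surviving spouse, so the entire estate passes to Maysoon's descendants per stirpes.
The estate is divided into 4 equal shares of 1/4 among Farouk, Yasmin, Hamid, Rashida.
Farouk predeceased; the 1/4 allotted to Farouk's branch passes to Farouk's issue by representation.
The 1/4 is divided into 3 equal shares of 1/12 among Ibtisam, Zuhair, Nabil.
Ibtisam is living and takes 1/12.
Zuhair is living and takes 1/12.
Nabil is living and takes 1/12.
Yasmin predeceased; the 1/4 allotted to Yasmin's branch passes to Yasmin's issue by representation.
The 1/4 is divided into 3 equal shares of 1/12 among Umar, Amira, Karim.
Umar is living and takes 1/12.
Amira is living and takes 1/12.
Karim is living and takes 1/12.
Hamid predeceased; the 1/4 allotted to Hamid's branch passes to Hamid's issue by representation.
The 1/4 is divided into 2 equal shares of 1/8 among Samir, Widad.
Samir is living and takes 1/8.
Widad is living and takes 1/8.
Rashida is living and takes 1/4.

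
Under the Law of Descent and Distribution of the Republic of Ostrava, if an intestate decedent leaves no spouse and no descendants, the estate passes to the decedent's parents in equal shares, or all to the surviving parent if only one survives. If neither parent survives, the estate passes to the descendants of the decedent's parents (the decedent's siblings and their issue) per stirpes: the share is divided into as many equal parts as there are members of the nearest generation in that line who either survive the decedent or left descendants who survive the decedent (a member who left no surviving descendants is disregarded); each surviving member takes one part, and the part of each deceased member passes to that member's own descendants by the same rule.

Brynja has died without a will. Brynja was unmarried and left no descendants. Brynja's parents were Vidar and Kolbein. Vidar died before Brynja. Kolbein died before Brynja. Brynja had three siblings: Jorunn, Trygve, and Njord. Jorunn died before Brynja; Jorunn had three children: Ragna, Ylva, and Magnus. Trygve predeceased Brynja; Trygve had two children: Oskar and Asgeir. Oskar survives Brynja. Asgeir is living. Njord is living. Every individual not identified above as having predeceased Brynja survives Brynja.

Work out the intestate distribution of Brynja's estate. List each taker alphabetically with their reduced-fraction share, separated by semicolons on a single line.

Neither parent survives and there are no descendants, so the estate passes to Brynja's siblings and their issue per stirpes.
The estate is divided into 3 equal shares of 1/3 among Jorunn, Trygve, Njord.
Jorunn predeceased; the 1/3 allotted to Jorunn's branch passes to Jorunn's issue by representation.
The 1/3 is divided into 3 equal shares of 1/9 among Ragna, Ylva, Magnus.
Ragna is living and takes 1/9.
Ylva is living and takes 1/9.
Magnus is living and takes 1/9.
Trygve predeceased; the 1/3 allotted to Trygve's branch passes to Trygve's issue by representation.
The 1/3 is divided into 2 equal shares of 1/6 among Oskar, Asgeir.
Oskar is living and takes 1/6.
Asgeir is living and takes 1/6.
Njord is living and takes 1/3.

Asgeir 1/6; Magnus 1/9; Njord 1/3; Oskar 1/6; Ragna 1/9; Ylva 1/9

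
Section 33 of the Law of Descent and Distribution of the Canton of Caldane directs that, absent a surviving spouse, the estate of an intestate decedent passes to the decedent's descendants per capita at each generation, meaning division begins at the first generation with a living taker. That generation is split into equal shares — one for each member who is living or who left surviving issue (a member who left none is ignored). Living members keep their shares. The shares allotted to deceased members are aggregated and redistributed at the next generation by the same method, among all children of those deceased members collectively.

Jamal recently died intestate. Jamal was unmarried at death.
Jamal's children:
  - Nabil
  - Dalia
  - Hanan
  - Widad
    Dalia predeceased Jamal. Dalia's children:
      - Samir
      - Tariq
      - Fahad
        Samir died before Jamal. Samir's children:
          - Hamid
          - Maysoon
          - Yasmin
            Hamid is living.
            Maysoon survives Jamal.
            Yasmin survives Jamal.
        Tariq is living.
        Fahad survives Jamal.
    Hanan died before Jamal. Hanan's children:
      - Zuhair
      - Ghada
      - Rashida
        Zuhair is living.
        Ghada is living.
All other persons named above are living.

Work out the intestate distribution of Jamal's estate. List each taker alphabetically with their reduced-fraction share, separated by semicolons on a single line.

There is no surviving spouse, so the entire estate passes to Jamal's descendants per capita at each generation.
At generation 1 (Nabil, Dalia, Hanan, Widad) there are 4 shares of (1)/4 = 1/4 each.
Living: Nabil and Widad — each takes 1/4.
Deceased: Dalia and Hanan. Their combined 1/2 is pooled and carried to generation 2.
At generation 2 (Samir, Tariq, Fahad, Zuhair, Ghada, Rashida) there are 6 shares of (1/2)/6 = 1/12 each.
Living: Tariq, Fahad, Zuhair, Ghada, and Rashida — each takes 1/12.
Deceased: Samir. That 1/12 share is carried to generation 3.
At generation 3 (Hamid, Maysoon, Yasmin) there are 3 shares of (1/12)/3 = 1/36 each.
Living: Hamid, Maysoon, and Yasmin — each takes 1/36.

Fahad 1/12; Ghada 1/12; Hamid 1/36; Maysoon 1/36; Nabil 1/4; Rashida 1/12; Tariq 1/12; Widad 1/4; Yasmin 1/36; Zuhair 1/12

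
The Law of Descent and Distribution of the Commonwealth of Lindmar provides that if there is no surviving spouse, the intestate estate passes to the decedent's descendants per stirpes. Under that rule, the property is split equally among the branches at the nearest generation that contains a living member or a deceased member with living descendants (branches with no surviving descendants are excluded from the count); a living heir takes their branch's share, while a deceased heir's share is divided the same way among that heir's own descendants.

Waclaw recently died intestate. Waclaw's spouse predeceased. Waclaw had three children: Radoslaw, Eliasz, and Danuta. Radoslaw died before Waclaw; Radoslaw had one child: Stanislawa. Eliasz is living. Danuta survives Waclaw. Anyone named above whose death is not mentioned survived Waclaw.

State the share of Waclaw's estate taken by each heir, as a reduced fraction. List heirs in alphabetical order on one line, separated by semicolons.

Danuta 1/3; Eliasz 1/3; Stanislawa 1/3

There is no surviving spouse, so the entire estate passes to Waclaw's descendants per stirpes.
The estate is divided into 3 equal shares of 1/3 among Radoslaw, Eliasz, Danuta.
Radoslaw predeceased; the 1/3 allotted to Radoslaw's branch passes to Radoslaw's issue by representation.
Stanislawa is the sole taker at this level and receives the full 1/3.
Eliasz is living and takes 1/3.
Danuta is living and takes 1/3.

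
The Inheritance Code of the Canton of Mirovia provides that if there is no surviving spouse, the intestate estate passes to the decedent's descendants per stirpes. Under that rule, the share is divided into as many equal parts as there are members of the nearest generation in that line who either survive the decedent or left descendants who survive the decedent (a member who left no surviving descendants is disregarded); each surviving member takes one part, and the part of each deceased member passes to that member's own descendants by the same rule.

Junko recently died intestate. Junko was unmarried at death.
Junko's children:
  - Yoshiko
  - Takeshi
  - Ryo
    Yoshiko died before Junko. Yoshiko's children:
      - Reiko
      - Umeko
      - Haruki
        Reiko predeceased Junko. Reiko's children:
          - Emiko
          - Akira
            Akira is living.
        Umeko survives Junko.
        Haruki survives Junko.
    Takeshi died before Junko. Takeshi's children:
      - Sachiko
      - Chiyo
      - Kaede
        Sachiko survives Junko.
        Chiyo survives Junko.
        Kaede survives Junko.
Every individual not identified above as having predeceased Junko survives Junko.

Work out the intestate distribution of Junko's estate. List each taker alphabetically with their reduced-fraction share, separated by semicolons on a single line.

Akira 1/18; Chiyo 1/9; Emiko 1/18; Haruki 1/9; Kaede 1/9; Ryo 1/3; Sachiko 1/9; Umeko 1/9

There is no surviving spouse, so the entire estate passes to Junko's descendants per stirpes.
The estate is divided into 3 equal shares of 1/3 among Yoshiko, Takeshi, Ryo.
Yoshiko predeceased; the 1/3 allotted to Yoshiko's branch passes to Yoshiko's issue by representation.
The 1/3 is divided into 3 equal shares of 1/9 among Reiko, Umeko, Haruki.
Reiko predeceased; the 1/9 allotted to Reiko's branch passes to Reiko's issue by representation.
The 1/9 is divided into 2 equal shares of 1/18 among Emiko, Akira.
Emiko is living and takes 1/18.
Akira is living and takes 1/18.
Umeko is living and takes 1/9.
Haruki is living and takes 1/9.
Takeshi predeceased; the 1/3 allotted to Takeshi's branch passes to Takeshi's issue by representation.
The 1/3 is divided into 3 equal shares of 1/9 among Sachiko, Chiyo, Kaede.
Sachiko is living and takes 1/9.
Chiyo is living and takes 1/9.
Kaede is living and takes 1/9.
Ryo is living and takes 1/3.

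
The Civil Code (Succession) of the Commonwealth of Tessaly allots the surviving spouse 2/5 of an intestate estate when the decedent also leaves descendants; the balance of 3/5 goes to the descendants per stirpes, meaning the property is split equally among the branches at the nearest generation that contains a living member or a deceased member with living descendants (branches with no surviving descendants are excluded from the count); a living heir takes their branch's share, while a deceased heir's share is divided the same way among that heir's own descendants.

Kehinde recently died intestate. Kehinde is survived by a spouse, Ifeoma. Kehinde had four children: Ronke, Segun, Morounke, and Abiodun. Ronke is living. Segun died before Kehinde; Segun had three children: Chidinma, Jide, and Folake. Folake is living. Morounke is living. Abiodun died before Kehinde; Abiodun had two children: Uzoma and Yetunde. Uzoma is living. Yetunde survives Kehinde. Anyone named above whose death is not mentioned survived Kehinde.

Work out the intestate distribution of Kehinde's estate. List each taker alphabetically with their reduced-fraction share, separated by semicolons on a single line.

Chidinma 1/20; Folake 1/20; Ifeoma 2/5; Jide 1/20; Morounke 3/20; Ronke 3/20; Uzoma 3/40; Yetunde 3/40

Ifeoma, as surviving spouse, takes 2/5.
The remaining 3/5 passes to Kehinde's descendants per stirpes.
The 3/5 is divided into 4 equal shares of 3/20 among Ronke, Segun, Morounke, Abiodun.
Ronke is living and takes 3/20.
Segun predeceased; the 3/20 allotted to Segun's branch passes to Segun's issue by representation.
The 3/20 is divided into 3 equal shares of 1/20 among Chidinma, Jide, Folake.
Chidinma is living and takes 1/20.
Jide is living and takes 1/20.
Folake is living and takes 1/20.
Morounke is living and takes 3/20.
Abiodun predeceased; the 3/20 allotted to Abiodun's branch passes to Abiodun's issue by representation.
The 3/20 is divided into 2 equal shares of 3/40 among Uzoma, Yetunde.
Uzoma is living and takes 3/40.
Yetunde is living and takes 3/40.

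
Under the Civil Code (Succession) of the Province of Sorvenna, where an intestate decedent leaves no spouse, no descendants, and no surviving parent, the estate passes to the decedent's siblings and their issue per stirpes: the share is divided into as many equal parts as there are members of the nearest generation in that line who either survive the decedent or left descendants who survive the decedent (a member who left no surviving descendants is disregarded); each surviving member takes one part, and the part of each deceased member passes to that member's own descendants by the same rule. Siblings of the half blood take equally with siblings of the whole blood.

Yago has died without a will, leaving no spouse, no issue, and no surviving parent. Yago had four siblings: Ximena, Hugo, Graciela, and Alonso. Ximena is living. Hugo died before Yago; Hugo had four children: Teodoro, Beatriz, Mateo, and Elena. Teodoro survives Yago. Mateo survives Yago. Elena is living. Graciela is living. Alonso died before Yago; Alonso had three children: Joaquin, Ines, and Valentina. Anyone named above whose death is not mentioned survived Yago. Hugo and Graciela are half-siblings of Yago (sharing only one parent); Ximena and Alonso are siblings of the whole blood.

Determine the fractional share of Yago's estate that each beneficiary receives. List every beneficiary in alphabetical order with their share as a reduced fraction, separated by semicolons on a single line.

Beatriz 1/16; Elena 1/16; Graciela 1/4; Ines 1/12; Joaquin 1/12; Mateo 1/16; Teodoro 1/16; Valentina 1/12; Ximena 1/4

No spouse, descendants, or parent survives, so the estate passes to Yago's siblings per stirpes.
Half-blood and whole-blood siblings take equally under the stated rule.
The estate is divided into 4 equal shares of 1/4 among Ximena, Hugo, Graciela, Alonso.
Ximena is living and takes 1/4.
Hugo predeceased; the 1/4 allotted to Hugo's branch passes to Hugo's issue by representation.
The 1/4 is divided into 4 equal shares of 1/16 among Teodoro, Beatriz, Mateo, Elena.
Teodoro is living and takes 1/16.
Beatriz is living and takes 1/16.
Mateo is living and takes 1/16.
Elena is living and takes 1/16.
Graciela is living and takes 1/4.
Alonso predeceased; the 1/4 allotted to Alonso's branch passes to Alonso's issue by representation.
The 1/4 is divided into 3 equal shares of 1/12 among Joaquin, Ines, Valentina.
Joaquin is living and takes 1/12.
Ines is living and takes 1/12.
Valentina is living and takes 1/12.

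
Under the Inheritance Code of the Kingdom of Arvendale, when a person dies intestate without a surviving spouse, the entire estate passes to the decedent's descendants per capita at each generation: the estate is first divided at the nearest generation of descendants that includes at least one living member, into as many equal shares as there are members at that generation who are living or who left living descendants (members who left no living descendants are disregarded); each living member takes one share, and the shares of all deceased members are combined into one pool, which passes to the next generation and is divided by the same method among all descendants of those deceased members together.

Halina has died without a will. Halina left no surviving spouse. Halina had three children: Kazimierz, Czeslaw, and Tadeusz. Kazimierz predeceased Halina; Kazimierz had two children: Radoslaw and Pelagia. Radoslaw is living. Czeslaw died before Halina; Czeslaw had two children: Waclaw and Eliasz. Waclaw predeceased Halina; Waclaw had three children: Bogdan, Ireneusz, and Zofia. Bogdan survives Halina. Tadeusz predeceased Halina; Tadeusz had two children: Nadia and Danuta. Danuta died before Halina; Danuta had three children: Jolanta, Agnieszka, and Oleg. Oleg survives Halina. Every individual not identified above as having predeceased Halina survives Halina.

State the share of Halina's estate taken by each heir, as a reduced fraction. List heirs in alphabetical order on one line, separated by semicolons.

Agnieszka 1/18; Bogdan 1/18; Eliasz 1/6; Ireneusz 1/18; Jolanta 1/18; Nadia 1/6; Oleg 1/18; Pelagia 1/6; Radoslaw 1/6; Zofia 1/18

There is no surviving spouse, so the entire estate passes to Halina's descendants per capita at each generation.
No one at generation 1 (Kazimierz, Czeslaw, Tadeusz) is living; moving to the next generation.
At generation 2 (Radoslaw, Pelagia, Waclaw, Eliasz, Nadia, Danuta) there are 6 shares of (1)/6 = 1/6 each.
Living: Radoslaw, Pelagia, Eliasz, and Nadia — each takes 1/6.
Deceased: Waclaw and Danuta. Their combined 1/3 is pooled and carried to generation 3.
At generation 3 (Bogdan, Ireneusz, Zofia, Jolanta, Agnieszka, Oleg) there are 6 shares of (1/3)/6 = 1/18 each.
Living: Bogdan, Ireneusz, Zofia, Jolanta, Agnieszka, and Oleg — each takes 1/18.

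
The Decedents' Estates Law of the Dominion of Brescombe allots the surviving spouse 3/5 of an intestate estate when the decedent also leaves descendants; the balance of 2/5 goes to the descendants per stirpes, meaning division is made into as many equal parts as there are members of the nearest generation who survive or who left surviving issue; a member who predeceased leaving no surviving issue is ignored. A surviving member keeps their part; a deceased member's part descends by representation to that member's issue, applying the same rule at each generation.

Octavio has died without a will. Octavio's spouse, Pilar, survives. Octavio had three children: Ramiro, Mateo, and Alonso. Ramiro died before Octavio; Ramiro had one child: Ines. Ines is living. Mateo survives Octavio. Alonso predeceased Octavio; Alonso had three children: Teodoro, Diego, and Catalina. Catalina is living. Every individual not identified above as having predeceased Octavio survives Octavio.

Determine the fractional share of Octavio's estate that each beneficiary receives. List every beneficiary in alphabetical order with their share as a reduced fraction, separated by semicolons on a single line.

Catalina 2/45; Diego 2/45; Ines 2/15; Mateo 2/15; Pilar 3/5; Teodoro 2/45

Pilar, as surviving spouse, takes 3/5.
The remaining 2/5 passes to Octavio's descendants per stirpes.
The 2/5 is divided into 3 equal shares of 2/15 among Ramiro, Mateo, Alonso.
Ramiro predeceased; the 2/15 allotted to Ramiro's branch passes to Ramiro's issue by representation.
Ines is the sole taker at this level and receives the full 2/15.
Mateo is living and takes 2/15.
Alonso predeceased; the 2/15 allotted to Alonso's branch passes to Alonso's issue by representation.
The 2/15 is divided into 3 equal shares of 2/45 among Teodoro, Diego, Catalina.
Teodoro is living and takes 2/45.
Diego is living and takes 2/45.
Catalina is living and takes 2/45.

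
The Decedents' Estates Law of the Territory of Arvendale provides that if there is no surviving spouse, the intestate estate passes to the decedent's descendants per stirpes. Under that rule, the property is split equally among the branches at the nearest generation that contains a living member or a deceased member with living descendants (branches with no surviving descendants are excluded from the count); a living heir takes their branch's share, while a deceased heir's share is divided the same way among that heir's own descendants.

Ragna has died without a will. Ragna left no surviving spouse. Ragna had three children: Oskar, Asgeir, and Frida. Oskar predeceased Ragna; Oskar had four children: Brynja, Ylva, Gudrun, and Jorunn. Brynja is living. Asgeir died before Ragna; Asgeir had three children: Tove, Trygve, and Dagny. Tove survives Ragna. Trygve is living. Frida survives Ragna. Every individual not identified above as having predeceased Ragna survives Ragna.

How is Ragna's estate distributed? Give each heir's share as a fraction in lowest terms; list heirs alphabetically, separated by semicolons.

Brynja 1/12; Dagny 1/9; Frida 1/3; Gudrun 1/12; Jorunn 1/12; Tove 1/9; Trygve 1/9; Ylva 1/12

There is no surviving spouse, so the entire estate passes to Ragna's descendants per stirpes.
The estate is divided into 3 equal shares of 1/3 among Oskar, Asgeir, Frida.
Oskar predeceased; the 1/3 allotted to Oskar's branch passes to Oskar's issue by representation.
The 1/3 is divided into 4 equal shares of 1/12 among Brynja, Ylva, Gudrun, Jorunn.
Brynja is living and takes 1/12.
Ylva is living and takes 1/12.
Gudrun is living and takes 1/12.
Jorunn is living and takes 1/12.
Asgeir predeceased; the 1/3 allotted to Asgeir's branch passes to Asgeir's issue by representation.
The 1/3 is divided into 3 equal shares of 1/9 among Tove, Trygve, Dagny.
Tove is living and takes 1/9.
Trygve is living and takes 1/9.
Dagny is living and takes 1/9.
Frida is living and takes 1/3.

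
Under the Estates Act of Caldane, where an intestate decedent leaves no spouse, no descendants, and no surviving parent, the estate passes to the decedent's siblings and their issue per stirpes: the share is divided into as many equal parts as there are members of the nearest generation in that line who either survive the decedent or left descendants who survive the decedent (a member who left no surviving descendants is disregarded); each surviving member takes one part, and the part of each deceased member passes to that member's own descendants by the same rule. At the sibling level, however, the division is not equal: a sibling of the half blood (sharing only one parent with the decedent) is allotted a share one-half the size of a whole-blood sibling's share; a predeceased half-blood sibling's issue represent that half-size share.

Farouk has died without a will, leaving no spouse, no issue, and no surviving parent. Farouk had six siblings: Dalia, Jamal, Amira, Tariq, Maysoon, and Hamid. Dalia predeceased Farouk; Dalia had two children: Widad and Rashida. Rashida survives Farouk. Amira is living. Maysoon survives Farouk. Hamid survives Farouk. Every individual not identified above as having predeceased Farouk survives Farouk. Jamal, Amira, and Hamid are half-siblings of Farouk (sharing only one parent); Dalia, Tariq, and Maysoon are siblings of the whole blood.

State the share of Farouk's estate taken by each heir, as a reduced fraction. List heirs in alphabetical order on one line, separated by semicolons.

No spouse, descendants, or parent survives, so the estate passes to Farouk's siblings per stirpes.
Half-blood siblings count for one-half the weight of whole-blood siblings at the initial division.
Dividing 1 in proportion to weights (total weight 9/2): Dalia (weight 1) → 2/9; Jamal (weight 1/2) → 1/9; Amira (weight 1/2) → 1/9; Tariq (weight 1) → 2/9; Maysoon (weight 1) → 2/9; Hamid (weight 1/2) → 1/9.
Dalia predeceased; the 2/9 allotted to Dalia's branch passes to Dalia's issue by representation.
The 2/9 is divided into 2 equal shares of 1/9 among Widad, Rashida.
Widad is living and takes 1/9.
Rashida is living and takes 1/9.
Jamal is living and takes 1/9.
Amira is living and takes 1/9.
Tariq is living and takes 2/9.
Maysoon is living and takes 2/9.
Hamid is living and takes 1/9.

Amira 1/9; Hamid 1/9; Jamal 1/9; Maysoon 2/9; Rashida 1/9; Tariq 2/9; Widad 1/9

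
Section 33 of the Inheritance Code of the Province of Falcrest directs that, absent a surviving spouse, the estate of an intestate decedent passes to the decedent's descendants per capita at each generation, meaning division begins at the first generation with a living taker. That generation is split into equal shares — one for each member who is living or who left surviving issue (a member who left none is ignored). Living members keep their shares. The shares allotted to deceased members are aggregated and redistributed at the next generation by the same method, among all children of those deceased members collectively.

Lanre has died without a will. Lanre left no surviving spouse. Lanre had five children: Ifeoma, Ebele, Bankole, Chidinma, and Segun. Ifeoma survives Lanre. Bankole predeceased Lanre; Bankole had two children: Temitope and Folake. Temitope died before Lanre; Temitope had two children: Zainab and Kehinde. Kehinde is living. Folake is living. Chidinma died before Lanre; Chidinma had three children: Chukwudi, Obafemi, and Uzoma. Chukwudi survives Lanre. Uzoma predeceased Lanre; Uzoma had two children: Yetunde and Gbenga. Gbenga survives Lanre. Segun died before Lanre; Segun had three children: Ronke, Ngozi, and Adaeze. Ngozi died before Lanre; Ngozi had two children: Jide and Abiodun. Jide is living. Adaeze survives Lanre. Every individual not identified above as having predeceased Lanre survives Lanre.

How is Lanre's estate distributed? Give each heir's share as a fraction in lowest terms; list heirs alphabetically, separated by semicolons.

There is no surviving spouse, so the entire estate passes to Lanre's descendants per capita at each generation.
At generation 1 (Ifeoma, Ebele, Bankole, Chidinma, Segun) there are 5 shares of (1)/5 = 1/5 each.
Living: Ifeoma and Ebele — each takes 1/5.
Deceased: Bankole, Chidinma, and Segun. Their combined 3/5 is pooled and carried to generation 2.
At generation 2 (Temitope, Folake, Chukwudi, Obafemi, Uzoma, Ronke, Ngozi, Adaeze) there are 8 shares of (3/5)/8 = 3/40 each.
Living: Folake, Chukwudi, Obafemi, Ronke, and Adaeze — each takes 3/40.
Deceased: Temitope, Uzoma, and Ngozi. Their combined 9/40 is pooled and carried to generation 3.
At generation 3 (Zainab, Kehinde, Yetunde, Gbenga, Jide, Abiodun) there are 6 shares of (9/40)/6 = 3/80 each.
Living: Zainab, Kehinde, Yetunde, Gbenga, Jide, and Abiodun — each takes 3/80.

Abiodun 3/80; Adaeze 3/40; Chukwudi 3/40; Ebele 1/5; Folake 3/40; Gbenga 3/80; Ifeoma 1/5; Jide 3/80; Kehinde 3/80; Obafemi 3/40; Ronke 3/40; Yetunde 3/80; Zainab 3/80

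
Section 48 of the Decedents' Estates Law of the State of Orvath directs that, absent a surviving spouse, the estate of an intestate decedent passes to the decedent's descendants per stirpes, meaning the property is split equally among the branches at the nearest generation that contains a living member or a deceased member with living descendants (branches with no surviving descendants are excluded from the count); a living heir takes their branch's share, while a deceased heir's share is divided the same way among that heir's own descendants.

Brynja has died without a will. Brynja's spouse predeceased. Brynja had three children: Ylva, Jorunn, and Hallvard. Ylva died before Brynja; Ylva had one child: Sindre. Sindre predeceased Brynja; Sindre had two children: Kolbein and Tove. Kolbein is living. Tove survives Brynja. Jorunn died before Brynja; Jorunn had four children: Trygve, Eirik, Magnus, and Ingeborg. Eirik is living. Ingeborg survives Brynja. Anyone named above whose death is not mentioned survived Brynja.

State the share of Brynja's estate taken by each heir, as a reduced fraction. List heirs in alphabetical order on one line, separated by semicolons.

Eirik 1/12; Hallvard 1/3; Ingeborg 1/12; Kolbein 1/6; Magnus 1/12; Tove 1/6; Trygve 1/12

There is no surviving spouse, so the entire estate passes to Brynja's descendants per stirpes.
The estate is divided into 3 equal shares of 1/3 among Ylva, Jorunn, Hallvard.
Ylva predeceased; the 1/3 allotted to Ylva's branch passes to Ylva's issue by representation.
Sindre's line is the sole branch at this level, so the full 1/3 passes to Sindre's issue by representation.
The 1/3 is divided into 2 equal shares of 1/6 among Kolbein, Tove.
Kolbein is living and takes 1/6.
Tove is living and takes 1/6.
Jorunn predeceased; the 1/3 allotted to Jorunn's branch passes to Jorunn's issue by representation.
The 1/3 is divided into 4 equal shares of 1/12 among Trygve, Eirik, Magnus, Ingeborg.
Trygve is living and takes 1/12.
Eirik is living and takes 1/12.
Magnus is living and takes 1/12.
Ingeborg is living and takes 1/12.
Hallvard is living and takes 1/3.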